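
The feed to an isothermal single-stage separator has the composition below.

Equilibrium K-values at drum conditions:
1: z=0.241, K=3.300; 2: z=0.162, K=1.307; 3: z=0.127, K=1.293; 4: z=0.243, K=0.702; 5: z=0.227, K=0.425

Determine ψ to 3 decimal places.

Rachford–Rice: g(ψ) = Σ zᵢ(Kᵢ−1)/(1+ψ(Kᵢ−1)) = 0.
g(0) = ΣzᵢKᵢ − 1 = 0.438 and g(1) = 1 − Σzᵢ/Kᵢ = -0.175, so a root lies in (0, 1).
Iterate (Newton) starting at ψ = 0.5:
  ψ = 0.500: g = 0.0651, g' = -0.473 → ψ = 0.638
  ψ = 0.638: g = 0.0022, g' = -0.448 → ψ = 0.643
Converged at ψ = 0.643.

ψ = 0.643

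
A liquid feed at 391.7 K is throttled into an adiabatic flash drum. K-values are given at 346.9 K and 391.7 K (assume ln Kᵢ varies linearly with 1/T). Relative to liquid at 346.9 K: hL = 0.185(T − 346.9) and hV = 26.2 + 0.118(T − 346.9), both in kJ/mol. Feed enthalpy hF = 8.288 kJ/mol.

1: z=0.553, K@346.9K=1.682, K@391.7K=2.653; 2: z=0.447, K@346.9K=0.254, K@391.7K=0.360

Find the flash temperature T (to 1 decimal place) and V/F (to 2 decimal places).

Adiabatic flash: solve Rachford–Rice at each trial T, then check hF = ψ·hV(T) + (1−ψ)·hL(T).
  T = 346.9 K: K = (1.682, 0.254), RR gives ψ = 0.086, H_out = 2.250 kJ/mol
  T = 391.7 K: K = (2.653, 0.360), RR gives ψ = 0.594, H_out = 22.060 kJ/mol
  T = 369.3 K: K = (2.142, 0.306), RR gives ψ = 0.405, H_out = 14.145 kJ/mol
  T = 358.1 K: K = (1.905, 0.279), RR gives ψ = 0.274, H_out = 9.036 kJ/mol
  T = 352.5 K: K = (1.792, 0.267), RR gives ψ = 0.190, H_out = 5.932 kJ/mol
  T = 355.3 K: K = (1.848, 0.273), RR gives ψ = 0.234, H_out = 7.543 kJ/mol
  T = 356.7 K: K = (1.877, 0.276), RR gives ψ = 0.254, H_out = 8.303 kJ/mol
Linear interpolation between T = 355.3 (H_out = 7.543) and T = 356.7 (H_out = 8.303) on hF = 8.288 gives T ≈ 356.7 K, at which ψ = 0.25.

T = 356.7 K, V/F = 0.25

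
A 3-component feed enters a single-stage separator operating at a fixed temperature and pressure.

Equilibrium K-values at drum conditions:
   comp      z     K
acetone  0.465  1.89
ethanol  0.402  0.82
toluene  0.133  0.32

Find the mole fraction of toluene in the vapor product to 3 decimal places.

Iterate (Newton) starting at V/F = 0.38:
  V/F = 0.380: g = 0.1096, g' = -0.333 → V/F = 0.710
  V/F = 0.710: g = -0.0041, g' = -0.385 → V/F = 0.699
Converged at V/F = 0.699.
Compositions from xᵢ = zᵢ/(1+V/F(Kᵢ−1)), yᵢ = Kᵢxᵢ:
  acetone: x = 0.287, y = 0.542
  ethanol: x = 0.460, y = 0.377
  toluene: x = 0.253, y = 0.081

y_toluene = 0.081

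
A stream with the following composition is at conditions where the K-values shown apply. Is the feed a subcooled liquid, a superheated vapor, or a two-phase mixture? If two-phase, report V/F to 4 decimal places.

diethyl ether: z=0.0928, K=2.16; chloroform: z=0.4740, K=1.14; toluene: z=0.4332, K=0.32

ΣzᵢKᵢ = 0.8794; Σzᵢ/Kᵢ = 1.8125.
Since ΣzᵢKᵢ < 1 the mixture is below its bubble point — single liquid phase.

subcooled liquid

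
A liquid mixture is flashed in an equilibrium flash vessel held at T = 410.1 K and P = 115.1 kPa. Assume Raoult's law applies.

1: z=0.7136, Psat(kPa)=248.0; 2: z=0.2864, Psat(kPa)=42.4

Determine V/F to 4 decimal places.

V/F = 0.8817

Raoult's law: Kᵢ = Pᵢˢᵃᵗ/P = Pᵢˢᵃᵗ/115.1.
  K_1 = 248.0/115.1 = 2.154648, K_2 = 42.4/115.1 = 0.368375
Rachford–Rice: g(V/F) = Σ zᵢ(Kᵢ−1)/(1+V/F(Kᵢ−1)) = 0.
Feasibility: ΣzᵢKᵢ = 1.6431, Σzᵢ/Kᵢ = 1.1087 — both > 1, two phases present.
Binary case is linear: z₁(K₁−1)(1+V/F(K₂−1)) + z₂(K₂−1)(1+V/F(K₁−1)) = 0
⇒ V/F = [z₁(K₁−1)+z₂(K₂−1)] / [−(K₁−1)(K₂−1)] = 0.64306/0.72930 = 0.8817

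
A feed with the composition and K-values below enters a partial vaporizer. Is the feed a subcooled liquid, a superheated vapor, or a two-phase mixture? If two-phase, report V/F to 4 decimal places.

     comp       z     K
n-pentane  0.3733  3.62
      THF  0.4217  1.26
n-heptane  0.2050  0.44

superheated vapor

ΣzᵢKᵢ = 1.9729; Σzᵢ/Kᵢ = 0.9037.
Since Σzᵢ/Kᵢ < 1 the mixture is above its dew point — single vapor phase.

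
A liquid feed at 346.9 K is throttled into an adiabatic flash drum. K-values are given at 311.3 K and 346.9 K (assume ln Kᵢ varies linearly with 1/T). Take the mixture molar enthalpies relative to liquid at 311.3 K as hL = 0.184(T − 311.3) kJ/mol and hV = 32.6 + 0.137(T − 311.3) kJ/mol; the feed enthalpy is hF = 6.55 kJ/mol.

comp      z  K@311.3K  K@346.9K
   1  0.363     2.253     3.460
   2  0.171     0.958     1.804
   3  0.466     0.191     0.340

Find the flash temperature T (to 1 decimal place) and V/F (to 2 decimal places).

T = 316.7 K, V/F = 0.17

Adiabatic flash: solve Rachford–Rice at each trial T, then check hF = ψ·hV(T) + (1−ψ)·hL(T).
  T = 311.3 K: K = (2.253, 0.958, 0.191), RR gives ψ = 0.084, H_out = 2.732 kJ/mol
  T = 346.9 K: K = (3.460, 1.804, 0.340), RR gives ψ = 0.542, H_out = 23.300 kJ/mol
  T = 329.1 K: K = (2.825, 1.337, 0.259), RR gives ψ = 0.339, H_out = 14.033 kJ/mol
  T = 320.2 K: K = (2.531, 1.137, 0.223), RR gives ψ = 0.222, H_out = 8.785 kJ/mol
  T = 315.8 K: K = (2.391, 1.046, 0.207), RR gives ψ = 0.157, H_out = 5.919 kJ/mol
  T = 318.0 K: K = (2.460, 1.091, 0.215), RR gives ψ = 0.190, H_out = 7.380 kJ/mol
  T = 316.9 K: K = (2.426, 1.068, 0.211), RR gives ψ = 0.174, H_out = 6.657 kJ/mol
Linear interpolation between T = 315.8 (H_out = 5.919) and T = 316.9 (H_out = 6.657) on hF = 6.55 gives T ≈ 316.7 K, at which ψ = 0.17.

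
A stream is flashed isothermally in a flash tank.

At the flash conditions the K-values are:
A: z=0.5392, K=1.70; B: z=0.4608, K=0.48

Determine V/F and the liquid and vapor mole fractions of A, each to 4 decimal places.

Material balance + equilibrium reduce to Σ zᵢ(Kᵢ−1)/(1+V/F(Kᵢ−1)) = 0.
g(0) = ΣzᵢKᵢ − 1 = 0.1378 and g(1) = 1 − Σzᵢ/Kᵢ = -0.2772, so a root lies in (0, 1).
Binary case is linear: z₁(K₁−1)(1+V/F(K₂−1)) + z₂(K₂−1)(1+V/F(K₁−1)) = 0
⇒ V/F = [z₁(K₁−1)+z₂(K₂−1)] / [−(K₁−1)(K₂−1)] = 0.13782/0.36400 = 0.3786
Compositions from xᵢ = zᵢ/(1+V/F(Kᵢ−1)), yᵢ = Kᵢxᵢ:
  A: x = 0.4262, y = 0.7246
  B: x = 0.5738, y = 0.2754

V/F = 0.3786, x_A = 0.4262, y_A = 0.7246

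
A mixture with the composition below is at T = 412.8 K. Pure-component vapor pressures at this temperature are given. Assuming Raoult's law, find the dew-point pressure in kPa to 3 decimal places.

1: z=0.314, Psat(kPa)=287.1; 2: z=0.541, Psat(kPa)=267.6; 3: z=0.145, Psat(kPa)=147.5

At the dew point ψ → 1, so Σzᵢ/Kᵢ = 1 with Kᵢ = Pᵢˢᵃᵗ/P ⇒ 1/P = Σzᵢ/Pᵢˢᵃᵗ.
1/P = 0.314/287.1 + 0.541/267.6 + 0.145/147.5 = 0.004098 ⇒ P = 243.996 kPa

Pdew = 243.996 kPa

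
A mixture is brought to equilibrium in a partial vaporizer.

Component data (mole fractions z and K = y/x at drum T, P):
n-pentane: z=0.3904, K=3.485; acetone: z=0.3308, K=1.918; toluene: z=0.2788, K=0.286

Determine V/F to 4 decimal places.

V/F = 0.8304

Material balance + equilibrium reduce to Σ zᵢ(Kᵢ−1)/(1+V/F(Kᵢ−1)) = 0.
Feasibility: ΣzᵢKᵢ = 2.0748, Σzᵢ/Kᵢ = 1.2593 — both > 1, two phases present.
Newton iteration, V/F⁰ = 0.5:
  V/F = 0.5000: g = 0.33117, g' = -0.9541 → V/F = 0.8471
  V/F = 0.8471: g = -0.02046, g' = -1.2484 → V/F = 0.8307
  V/F = 0.8307: g = -0.00036, g' = -1.2050 → V/F = 0.8304
Converged at V/F = 0.8304.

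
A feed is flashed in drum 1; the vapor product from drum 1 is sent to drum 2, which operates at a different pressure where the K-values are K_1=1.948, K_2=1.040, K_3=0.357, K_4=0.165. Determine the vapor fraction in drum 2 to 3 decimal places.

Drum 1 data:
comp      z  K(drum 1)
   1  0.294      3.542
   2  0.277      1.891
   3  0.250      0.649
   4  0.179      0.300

V/F (drum 2) = 0.216

Drum 1:
Material balance + equilibrium reduce to Σ zᵢ(Kᵢ−1)/(1+ψ₁(Kᵢ−1)) = 0.
Check two-phase: ΣzᵢKᵢ = 1.781 > 1 and Σzᵢ/Kᵢ = 1.211 > 1, so g(0) = 0.781 > 0 and g(1) = -0.211 < 0.
Newton iteration, ψ₁⁰ = 0.5:
  ψ₁ = 0.500: g = 0.2006, g' = -0.727 → ψ₁ = 0.776
  ψ₁ = 0.776: g = 0.0023, g' = -0.771 → ψ₁ = 0.779
Converged at ψ₁ = 0.779.
Drum-1 compositions:
  1: x = 0.099, y = 0.349
  2: x = 0.163, y = 0.309
  3: x = 0.344, y = 0.223
  4: x = 0.394, y = 0.118
Drum-2 feed = drum-1 vapor: z₂ = (0.3494, 0.3092, 0.2233, 0.1181).
Drum 2:
Let ψ₂ = V/F and solve Σ zᵢ(Kᵢ−1)/(1+ψ₂(Kᵢ−1)) = 0.
g(0) = ΣzᵢKᵢ − 1 = 0.101 and g(1) = 1 − Σzᵢ/Kᵢ = -0.818, so a root lies in (0, 1).
Iterate (Newton) starting at ψ₂ = 0.44:
  ψ₂ = 0.440: g = -0.1103, g' = -0.542 → ψ₂ = 0.237
  ψ₂ = 0.237: g = -0.0095, g' = -0.466 → ψ₂ = 0.216
Converged at ψ₂ = 0.216.
  1: x = 0.290, y = 0.565
  2: x = 0.307, y = 0.319
  3: x = 0.259, y = 0.093
  4: x = 0.144, y = 0.024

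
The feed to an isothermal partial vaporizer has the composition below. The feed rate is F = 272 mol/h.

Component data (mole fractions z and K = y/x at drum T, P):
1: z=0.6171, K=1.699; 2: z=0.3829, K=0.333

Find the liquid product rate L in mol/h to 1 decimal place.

Rachford–Rice: g(ψ) = Σ zᵢ(Kᵢ−1)/(1+ψ(Kᵢ−1)) = 0.
Feasibility: ΣzᵢKᵢ = 1.1760, Σzᵢ/Kᵢ = 1.5131 — both > 1, two phases present.
Iterate (Newton) starting at ψ = 0.65:
  ψ = 0.6500: g = -0.15427, g' = -0.6735 → ψ = 0.4209
  ψ = 0.4209: g = -0.02180, g' = -0.5093 → ψ = 0.3781
  ψ = 0.3781: g = -0.00036, g' = -0.4933 → ψ = 0.3774
Converged at ψ = 0.3774.
Then V = ψ·F = 0.3774·272 = 102.7 mol/h and L = F − V = 169.3 mol/h.

L = 169.3 mol/h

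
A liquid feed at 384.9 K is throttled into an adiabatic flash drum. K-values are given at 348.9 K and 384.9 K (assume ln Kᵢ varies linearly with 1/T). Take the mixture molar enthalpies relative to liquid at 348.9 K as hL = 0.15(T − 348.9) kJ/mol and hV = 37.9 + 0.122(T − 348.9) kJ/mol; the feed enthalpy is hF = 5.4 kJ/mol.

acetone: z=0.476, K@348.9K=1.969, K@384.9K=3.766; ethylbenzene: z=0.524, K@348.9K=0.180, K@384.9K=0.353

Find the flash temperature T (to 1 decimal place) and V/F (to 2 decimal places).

Adiabatic flash: solve Rachford–Rice at each trial T, then check hF = ψ·hV(T) + (1−ψ)·hL(T).
  T = 348.9 K: K = (1.969, 0.180), RR gives ψ = 0.040, H_out = 1.506 kJ/mol
  T = 384.9 K: K = (3.766, 0.353), RR gives ψ = 0.546, H_out = 25.553 kJ/mol
  T = 366.9 K: K = (2.767, 0.256), RR gives ψ = 0.343, H_out = 15.543 kJ/mol
  T = 357.9 K: K = (2.344, 0.216), RR gives ψ = 0.217, H_out = 9.522 kJ/mol
  T = 353.4 K: K = (2.151, 0.197), RR gives ψ = 0.138, H_out = 5.874 kJ/mol
  T = 351.1 K: K = (2.056, 0.188), RR gives ψ = 0.090, H_out = 3.751 kJ/mol
Linear interpolation between T = 351.1 (H_out = 3.751) and T = 353.4 (H_out = 5.874) on hF = 5.4 gives T ≈ 352.9 K, at which ψ = 0.13.

T = 352.9 K, V/F = 0.13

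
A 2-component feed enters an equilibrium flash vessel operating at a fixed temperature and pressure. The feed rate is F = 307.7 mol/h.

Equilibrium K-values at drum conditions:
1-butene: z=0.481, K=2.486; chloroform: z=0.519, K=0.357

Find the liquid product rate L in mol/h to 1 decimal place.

L = 185.0 mol/h

Rachford–Rice: g(ψ) = Σ zᵢ(Kᵢ−1)/(1+ψ(Kᵢ−1)) = 0.
Feasibility: ΣzᵢKᵢ = 1.381, Σzᵢ/Kᵢ = 1.647 — both > 1, two phases present.
Binary case is linear: z₁(K₁−1)(1+ψ(K₂−1)) + z₂(K₂−1)(1+ψ(K₁−1)) = 0
⇒ ψ = [z₁(K₁−1)+z₂(K₂−1)] / [−(K₁−1)(K₂−1)] = 0.3810/0.9555 = 0.399
Then V = ψ·F = 0.3988·307.7 = 122.7 mol/h and L = F − V = 185.0 mol/h.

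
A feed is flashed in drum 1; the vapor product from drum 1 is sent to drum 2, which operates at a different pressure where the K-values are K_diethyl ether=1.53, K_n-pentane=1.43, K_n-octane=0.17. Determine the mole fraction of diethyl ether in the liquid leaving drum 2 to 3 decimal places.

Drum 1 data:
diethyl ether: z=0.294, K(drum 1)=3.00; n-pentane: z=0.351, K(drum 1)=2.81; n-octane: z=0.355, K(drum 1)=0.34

Drum 1:
Rachford–Rice: g(ψ₁) = Σ zᵢ(Kᵢ−1)/(1+ψ₁(Kᵢ−1)) = 0.
g(0) = ΣzᵢKᵢ − 1 = 0.989 and g(1) = 1 − Σzᵢ/Kᵢ = -0.267, so a root lies in (0, 1).
Iterate (Newton) starting at ψ₁ = 0.36:
  ψ₁ = 0.360: g = 0.4192, g' = -1.085 → ψ₁ = 0.746
  ψ₁ = 0.746: g = 0.0444, g' = -0.998 → ψ₁ = 0.791
  ψ₁ = 0.791: g = -0.0010, g' = -1.048 → ψ₁ = 0.790
Converged at ψ₁ = 0.790.
Drum-1 compositions:
  diethyl ether: x = 0.114, y = 0.342
  n-pentane: x = 0.144, y = 0.406
  n-octane: x = 0.742, y = 0.252
Drum-2 feed = drum-1 vapor: z₂ = (0.3419, 0.4060, 0.2521).
Drum 2:
Material balance + equilibrium reduce to Σ zᵢ(Kᵢ−1)/(1+ψ₂(Kᵢ−1)) = 0.
g(0) = ΣzᵢKᵢ − 1 = 0.147 and g(1) = 1 − Σzᵢ/Kᵢ = -0.990, so a root lies in (0, 1).
Newton iteration, ψ₂⁰ = 0.69:
  ψ₂ = 0.690: g = -0.2224, g' = -1.047 → ψ₂ = 0.478
  ψ₂ = 0.478: g = -0.0573, g' = -0.590 → ψ₂ = 0.380
  ψ₂ = 0.380: g = -0.0050, g' = -0.493 → ψ₂ = 0.370
Converged at ψ₂ = 0.370.
  diethyl ether: x = 0.286, y = 0.437
  n-pentane: x = 0.350, y = 0.501
  n-octane: x = 0.364, y = 0.062

x_diethyl ether (drum 2) = 0.286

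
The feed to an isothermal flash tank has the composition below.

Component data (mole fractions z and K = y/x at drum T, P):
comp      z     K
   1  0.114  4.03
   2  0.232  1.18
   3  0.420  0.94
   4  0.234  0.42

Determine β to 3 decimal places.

β = 0.379

Material balance + equilibrium reduce to Σ zᵢ(Kᵢ−1)/(1+β(Kᵢ−1)) = 0.
Check two-phase: ΣzᵢKᵢ = 1.226 > 1 and Σzᵢ/Kᵢ = 1.229 > 1, so g(0) = 0.226 > 0 and g(1) = -0.229 < 0.
Iterate (Newton) starting at β = 0.42:
  β = 0.420: g = -0.0145, g' = -0.348 → β = 0.378
  β = 0.378: g = 0.0003, g' = -0.364 → β = 0.379
Converged at β = 0.379.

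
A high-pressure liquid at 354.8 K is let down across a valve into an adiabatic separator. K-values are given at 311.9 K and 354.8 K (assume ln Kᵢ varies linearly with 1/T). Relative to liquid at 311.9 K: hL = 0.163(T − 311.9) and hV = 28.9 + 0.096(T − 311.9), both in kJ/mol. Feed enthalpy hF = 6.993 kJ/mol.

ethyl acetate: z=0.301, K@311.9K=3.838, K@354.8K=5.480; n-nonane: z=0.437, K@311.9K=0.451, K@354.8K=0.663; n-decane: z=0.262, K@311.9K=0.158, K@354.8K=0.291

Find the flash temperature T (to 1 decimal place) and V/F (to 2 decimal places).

T = 315.2 K, V/F = 0.23

Adiabatic flash: solve Rachford–Rice at each trial T, then check hF = ψ·hV(T) + (1−ψ)·hL(T).
  T = 311.9 K: K = (3.838, 0.451, 0.158), RR gives ψ = 0.207, H_out = 5.988 kJ/mol
  T = 354.8 K: K = (5.480, 0.663, 0.291), RR gives ψ = 0.451, H_out = 18.723 kJ/mol
  T = 333.4 K: K = (4.641, 0.554, 0.219), RR gives ψ = 0.325, H_out = 12.421 kJ/mol
  T = 322.6 K: K = (4.232, 0.501, 0.187), RR gives ψ = 0.266, H_out = 9.240 kJ/mol
  T = 317.2 K: K = (4.032, 0.476, 0.172), RR gives ψ = 0.237, H_out = 7.617 kJ/mol
  T = 314.5 K: K = (3.933, 0.463, 0.165), RR gives ψ = 0.222, H_out = 6.792 kJ/mol
  T = 315.9 K: K = (3.984, 0.470, 0.168), RR gives ψ = 0.229, H_out = 7.221 kJ/mol
Linear interpolation between T = 314.5 (H_out = 6.792) and T = 315.9 (H_out = 7.221) on hF = 6.993 gives T ≈ 315.2 K, at which ψ = 0.23.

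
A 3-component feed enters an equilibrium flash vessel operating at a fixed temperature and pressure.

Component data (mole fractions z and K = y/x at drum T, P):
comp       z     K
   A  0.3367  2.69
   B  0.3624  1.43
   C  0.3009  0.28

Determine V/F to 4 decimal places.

Material balance + equilibrium reduce to Σ zᵢ(Kᵢ−1)/(1+V/F(Kᵢ−1)) = 0.
Feasibility: ΣzᵢKᵢ = 1.5082, Σzᵢ/Kᵢ = 1.4532 — both > 1, two phases present.
Iterate (Newton) starting at V/F = 0.57:
  V/F = 0.5700: g = 0.04754, g' = -0.7414 → V/F = 0.6341
  V/F = 0.6341: g = -0.00155, g' = -0.7936 → V/F = 0.6322
Converged at V/F = 0.6322.

V/F = 0.6322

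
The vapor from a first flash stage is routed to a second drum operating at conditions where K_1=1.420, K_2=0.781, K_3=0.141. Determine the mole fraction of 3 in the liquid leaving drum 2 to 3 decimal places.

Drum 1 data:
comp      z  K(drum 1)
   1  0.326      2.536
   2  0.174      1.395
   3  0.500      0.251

x_3 (drum 2) = 0.208

Drum 1:
Rachford–Rice: g(ψ₁) = Σ zᵢ(Kᵢ−1)/(1+ψ₁(Kᵢ−1)) = 0.
Feasibility: ΣzᵢKᵢ = 1.195, Σzᵢ/Kᵢ = 2.245 — both > 1, two phases present.
Newton iteration, ψ₁⁰ = 0.39:
  ψ₁ = 0.390: g = -0.1563, g' = -0.881 → ψ₁ = 0.213
  ψ₁ = 0.213: g = -0.0045, g' = -0.857 → ψ₁ = 0.207
Converged at ψ₁ = 0.207.
Drum-1 compositions:
  1: x = 0.247, y = 0.627
  2: x = 0.161, y = 0.224
  3: x = 0.592, y = 0.149
Drum-2 feed = drum-1 vapor: z₂ = (0.6271, 0.2244, 0.1486).
Drum 2:
Iterate (Newton) starting at ψ₂ = 0.7:
  ψ₂ = 0.700: g = -0.1746, g' = -0.771 → ψ₂ = 0.473
  ψ₂ = 0.473: g = -0.0502, g' = -0.402 → ψ₂ = 0.348
  ψ₂ = 0.348: g = -0.0056, g' = -0.320 → ψ₂ = 0.331
Converged at ψ₂ = 0.331.
  1: x = 0.551, y = 0.782
  2: x = 0.242, y = 0.189
  3: x = 0.208, y = 0.029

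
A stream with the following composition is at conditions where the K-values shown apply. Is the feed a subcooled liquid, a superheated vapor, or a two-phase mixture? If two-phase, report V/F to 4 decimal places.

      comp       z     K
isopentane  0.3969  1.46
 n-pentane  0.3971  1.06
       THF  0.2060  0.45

two-phase, V/F = 0.5841

ΣzᵢKᵢ = 1.0931; Σzᵢ/Kᵢ = 1.1042.
Both exceed 1, so a two-phase solution exists.
Let ψ = V/F and solve Σ zᵢ(Kᵢ−1)/(1+ψ(Kᵢ−1)) = 0.
Iterate (Newton) starting at ψ = 0.47:
  ψ = 0.4700: g = 0.02049, g' = -0.1715 → ψ = 0.5895
  ψ = 0.5895: g = -0.00102, g' = -0.1898 → ψ = 0.5841
Converged at ψ = 0.5841.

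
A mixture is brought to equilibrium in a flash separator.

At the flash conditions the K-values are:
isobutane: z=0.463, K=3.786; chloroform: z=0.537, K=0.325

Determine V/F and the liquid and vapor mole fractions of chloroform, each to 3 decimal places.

Rachford–Rice: g(V/F) = Σ zᵢ(Kᵢ−1)/(1+V/F(Kᵢ−1)) = 0.
Check two-phase: ΣzᵢKᵢ = 1.927 > 1 and Σzᵢ/Kᵢ = 1.775 > 1, so g(0) = 0.927 > 0 and g(1) = -0.775 < 0.
Binary case is linear: z₁(K₁−1)(1+V/F(K₂−1)) + z₂(K₂−1)(1+V/F(K₁−1)) = 0
⇒ V/F = [z₁(K₁−1)+z₂(K₂−1)] / [−(K₁−1)(K₂−1)] = 0.9274/1.8806 = 0.493
Compositions from xᵢ = zᵢ/(1+V/F(Kᵢ−1)), yᵢ = Kᵢxᵢ:
  isobutane: x = 0.195, y = 0.738
  chloroform: x = 0.805, y = 0.262

V/F = 0.493, x_chloroform = 0.805, y_chloroform = 0.262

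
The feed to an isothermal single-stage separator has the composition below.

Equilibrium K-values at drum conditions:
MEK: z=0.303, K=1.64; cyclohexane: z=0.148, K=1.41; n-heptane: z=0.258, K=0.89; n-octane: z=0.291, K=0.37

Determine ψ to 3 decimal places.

Newton iteration, ψ⁰ = 0.58:
  ψ = 0.580: g = -0.1288, g' = -0.373 → ψ = 0.234
  ψ = 0.234: g = -0.0203, g' = -0.277 → ψ = 0.161
  ψ = 0.161: g = -0.0003, g' = -0.270 → ψ = 0.160
Converged at ψ = 0.160.

ψ = 0.160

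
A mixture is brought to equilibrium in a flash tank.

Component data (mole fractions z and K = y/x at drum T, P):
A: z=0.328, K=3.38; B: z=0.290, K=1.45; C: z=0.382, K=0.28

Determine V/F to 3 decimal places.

V/F = 0.536

Material balance + equilibrium reduce to Σ zᵢ(Kᵢ−1)/(1+V/F(Kᵢ−1)) = 0.
Feasibility: ΣzᵢKᵢ = 1.636, Σzᵢ/Kᵢ = 1.661 — both > 1, two phases present.
Newton iteration, V/F⁰ = 0.5:
  V/F = 0.500: g = 0.0332, g' = -0.910 → V/F = 0.537
  V/F = 0.537: g = -0.0002, g' = -0.922 → V/F = 0.536
Converged at V/F = 0.536.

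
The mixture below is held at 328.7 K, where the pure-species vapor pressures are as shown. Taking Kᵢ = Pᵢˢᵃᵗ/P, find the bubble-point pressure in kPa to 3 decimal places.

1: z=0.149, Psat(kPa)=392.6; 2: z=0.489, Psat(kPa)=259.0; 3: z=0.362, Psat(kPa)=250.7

At the bubble point ψ → 0, so ΣzᵢKᵢ = 1 with Kᵢ = Pᵢˢᵃᵗ/P ⇒ P = ΣzᵢPᵢˢᵃᵗ.
P = 0.149·392.6 + 0.489·259.0 + 0.362·250.7 = 275.902 kPa

Pbub = 275.902 kPa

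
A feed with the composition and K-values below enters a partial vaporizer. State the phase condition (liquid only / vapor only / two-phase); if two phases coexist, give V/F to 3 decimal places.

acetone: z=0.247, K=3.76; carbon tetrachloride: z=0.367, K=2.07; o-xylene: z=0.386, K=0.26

two-phase, V/F = 0.584

ΣzᵢKᵢ = 1.789; Σzᵢ/Kᵢ = 1.728.
Both exceed 1, so a two-phase solution exists.
Rachford–Rice: g(ψ) = Σ zᵢ(Kᵢ−1)/(1+ψ(Kᵢ−1)) = 0.
Newton–Raphson from ψ = 0.5:
  ψ = 0.500: g = 0.0889, g' = -1.043 → ψ = 0.585
  ψ = 0.585: g = -0.0016, g' = -1.092 → ψ = 0.584
Converged at ψ = 0.584.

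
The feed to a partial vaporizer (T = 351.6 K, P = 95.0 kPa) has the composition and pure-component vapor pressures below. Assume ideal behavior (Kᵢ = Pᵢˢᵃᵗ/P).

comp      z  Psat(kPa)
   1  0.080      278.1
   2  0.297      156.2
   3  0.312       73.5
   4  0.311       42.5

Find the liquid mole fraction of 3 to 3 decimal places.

Raoult's law: Kᵢ = Pᵢˢᵃᵗ/P = Pᵢˢᵃᵗ/95.0.
  K_1 = 278.1/95.0 = 2.92737, K_2 = 156.2/95.0 = 1.64421, K_3 = 73.5/95.0 = 0.77368, K_4 = 42.5/95.0 = 0.44737
Material balance + equilibrium reduce to Σ zᵢ(Kᵢ−1)/(1+V/F(Kᵢ−1)) = 0.
Check two-phase: ΣzᵢKᵢ = 1.103 > 1 and Σzᵢ/Kᵢ = 1.306 > 1, so g(0) = 0.103 > 0 and g(1) = -0.306 < 0.
Iterate (Newton) starting at V/F = 0.61:
  V/F = 0.610: g = -0.1330, g' = -0.364 → V/F = 0.245
  V/F = 0.245: g = -0.0034, g' = -0.374 → V/F = 0.235
  V/F = 0.235: g = 0.0000, g' = -0.377 → V/F = 0.236
Converged at V/F = 0.236.
Compositions from xᵢ = zᵢ/(1+V/F(Kᵢ−1)), yᵢ = Kᵢxᵢ:
  1: x = 0.055, y = 0.161
  2: x = 0.258, y = 0.424
  3: x = 0.330, y = 0.255
  4: x = 0.358, y = 0.160

x_3 = 0.330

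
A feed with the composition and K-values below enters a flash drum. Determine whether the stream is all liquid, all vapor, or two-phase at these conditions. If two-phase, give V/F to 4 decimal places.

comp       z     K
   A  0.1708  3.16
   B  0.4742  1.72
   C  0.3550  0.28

ΣzᵢKᵢ = 1.4548; Σzᵢ/Kᵢ = 1.5976.
Both exceed 1, so a two-phase solution exists.
Let ψ = V/F and solve Σ zᵢ(Kᵢ−1)/(1+ψ(Kᵢ−1)) = 0.
Newton–Raphson from ψ = 0.5:
  ψ = 0.5000: g = 0.02904, g' = -0.7664 → ψ = 0.5379
  ψ = 0.5379: g = -0.00039, g' = -0.7884 → ψ = 0.5374
Converged at ψ = 0.5374.

two-phase, V/F = 0.5374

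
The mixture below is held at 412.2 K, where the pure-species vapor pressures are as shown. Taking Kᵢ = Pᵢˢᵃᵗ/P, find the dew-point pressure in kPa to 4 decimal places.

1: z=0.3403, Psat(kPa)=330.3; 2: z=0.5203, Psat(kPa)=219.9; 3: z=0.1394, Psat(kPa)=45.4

Pdew = 154.6351 kPa

At the dew point ψ → 1, so Σzᵢ/Kᵢ = 1 with Kᵢ = Pᵢˢᵃᵗ/P ⇒ 1/P = Σzᵢ/Pᵢˢᵃᵗ.
1/P = 0.3403/330.3 + 0.5203/219.9 + 0.1394/45.4 = 0.0064668 ⇒ P = 154.6351 kPa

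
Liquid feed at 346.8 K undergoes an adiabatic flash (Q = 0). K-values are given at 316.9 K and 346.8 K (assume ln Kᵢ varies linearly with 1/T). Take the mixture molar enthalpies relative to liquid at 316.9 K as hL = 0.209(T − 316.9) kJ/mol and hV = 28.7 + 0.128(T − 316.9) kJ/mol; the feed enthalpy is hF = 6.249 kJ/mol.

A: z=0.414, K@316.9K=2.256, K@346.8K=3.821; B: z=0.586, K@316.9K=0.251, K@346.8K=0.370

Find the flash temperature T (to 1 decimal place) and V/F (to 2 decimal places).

Adiabatic flash: solve Rachford–Rice at each trial T, then check hF = ψ·hV(T) + (1−ψ)·hL(T).
  T = 316.9 K: K = (2.256, 0.251), RR gives ψ = 0.086, H_out = 2.473 kJ/mol
  T = 346.8 K: K = (3.821, 0.370), RR gives ψ = 0.449, H_out = 18.059 kJ/mol
  T = 331.9 K: K = (2.974, 0.308), RR gives ψ = 0.301, H_out = 11.409 kJ/mol
  T = 324.4 K: K = (2.598, 0.279), RR gives ψ = 0.207, H_out = 7.388 kJ/mol
  T = 320.6 K: K = (2.421, 0.264), RR gives ψ = 0.150, H_out = 5.044 kJ/mol
  T = 322.5 K: K = (2.509, 0.271), RR gives ψ = 0.180, H_out = 6.248 kJ/mol
Linear interpolation between T = 322.5 (H_out = 6.248) and T = 324.4 (H_out = 7.388) on hF = 6.249 gives T ≈ 322.5 K, at which ψ = 0.18.

T = 322.5 K, V/F = 0.18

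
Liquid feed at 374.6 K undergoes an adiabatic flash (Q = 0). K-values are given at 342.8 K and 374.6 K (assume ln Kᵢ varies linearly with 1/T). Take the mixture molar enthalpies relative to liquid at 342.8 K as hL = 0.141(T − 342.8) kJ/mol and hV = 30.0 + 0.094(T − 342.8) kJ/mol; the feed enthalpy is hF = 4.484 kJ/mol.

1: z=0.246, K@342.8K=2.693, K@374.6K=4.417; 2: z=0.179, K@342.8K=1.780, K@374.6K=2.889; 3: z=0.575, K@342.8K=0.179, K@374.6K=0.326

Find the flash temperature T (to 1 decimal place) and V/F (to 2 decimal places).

Adiabatic flash: solve Rachford–Rice at each trial T, then check hF = ψ·hV(T) + (1−ψ)·hL(T).
  T = 342.8 K: K = (2.693, 1.780, 0.179), RR gives ψ = 0.074, H_out = 2.206 kJ/mol
  T = 374.6 K: K = (4.417, 2.889, 0.326), RR gives ψ = 0.414, H_out = 16.293 kJ/mol
  T = 358.7 K: K = (3.487, 2.292, 0.245), RR gives ψ = 0.264, H_out = 9.950 kJ/mol
  T = 350.8 K: K = (3.076, 2.027, 0.210), RR gives ψ = 0.178, H_out = 6.401 kJ/mol
  T = 346.8 K: K = (2.880, 1.901, 0.194), RR gives ψ = 0.129, H_out = 4.401 kJ/mol
  T = 348.8 K: K = (2.977, 1.964, 0.202), RR gives ψ = 0.154, H_out = 5.422 kJ/mol
Linear interpolation between T = 346.8 (H_out = 4.401) and T = 348.8 (H_out = 5.422) on hF = 4.484 gives T ≈ 347.0 K, at which ψ = 0.13.

T = 347.0 K, V/F = 0.13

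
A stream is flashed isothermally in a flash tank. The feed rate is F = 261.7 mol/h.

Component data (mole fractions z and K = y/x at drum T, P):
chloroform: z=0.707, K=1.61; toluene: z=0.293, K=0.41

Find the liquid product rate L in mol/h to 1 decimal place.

L = 73.8 mol/h

Rachford–Rice: g(V/F) = Σ zᵢ(Kᵢ−1)/(1+V/F(Kᵢ−1)) = 0.
Feasibility: ΣzᵢKᵢ = 1.258, Σzᵢ/Kᵢ = 1.154 — both > 1, two phases present.
Binary case is linear: z₁(K₁−1)(1+V/F(K₂−1)) + z₂(K₂−1)(1+V/F(K₁−1)) = 0
⇒ V/F = [z₁(K₁−1)+z₂(K₂−1)] / [−(K₁−1)(K₂−1)] = 0.2584/0.3599 = 0.718
Then V = V/F·F = 0.7180·261.7 = 187.9 mol/h and L = F − V = 73.8 mol/h.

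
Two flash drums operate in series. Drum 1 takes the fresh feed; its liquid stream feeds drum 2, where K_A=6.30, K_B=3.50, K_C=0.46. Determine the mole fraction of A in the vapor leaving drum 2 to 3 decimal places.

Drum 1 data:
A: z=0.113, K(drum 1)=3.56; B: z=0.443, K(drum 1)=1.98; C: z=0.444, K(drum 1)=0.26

Drum 1:
Let ψ₁ = V/F and solve Σ zᵢ(Kᵢ−1)/(1+ψ₁(Kᵢ−1)) = 0.
g(0) = ΣzᵢKᵢ − 1 = 0.395 and g(1) = 1 − Σzᵢ/Kᵢ = -0.963, so a root lies in (0, 1).
Newton iteration, ψ₁⁰ = 0.5:
  ψ₁ = 0.500: g = -0.1033, g' = -0.947 → ψ₁ = 0.391
  ψ₁ = 0.391: g = -0.0038, g' = -0.889 → ψ₁ = 0.387
Converged at ψ₁ = 0.387.
Drum-1 compositions:
  A: x = 0.057, y = 0.202
  B: x = 0.321, y = 0.636
  C: x = 0.622, y = 0.162
Drum-2 feed = drum-1 liquid: z₂ = (0.0568, 0.3213, 0.6219).
Drum 2:
Newton iteration, ψ₂⁰ = 0.5:
  ψ₂ = 0.500: g = -0.0206, g' = -0.857 → ψ₂ = 0.476
Converged at ψ₂ = 0.476.
  A: x = 0.016, y = 0.102
  B: x = 0.147, y = 0.513
  C: x = 0.837, y = 0.385

y_A (drum 2) = 0.102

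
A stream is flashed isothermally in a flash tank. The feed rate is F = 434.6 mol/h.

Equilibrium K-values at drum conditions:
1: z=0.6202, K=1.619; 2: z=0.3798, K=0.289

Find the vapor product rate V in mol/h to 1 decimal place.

V = 112.4 mol/h

Rachford–Rice: g(V/F) = Σ zᵢ(Kᵢ−1)/(1+V/F(Kᵢ−1)) = 0.
g(0) = ΣzᵢKᵢ − 1 = 0.1139 and g(1) = 1 − Σzᵢ/Kᵢ = -0.6973, so a root lies in (0, 1).
Newton iteration, V/F⁰ = 0.39:
  V/F = 0.3900: g = -0.06440, g' = -0.5218 → V/F = 0.2666
  V/F = 0.2666: g = -0.00366, g' = -0.4674 → V/F = 0.2587
Converged at V/F = 0.2587.
Then V = V/F·F = 0.2587·434.6 = 112.4 mol/h and L = F − V = 322.2 mol/h.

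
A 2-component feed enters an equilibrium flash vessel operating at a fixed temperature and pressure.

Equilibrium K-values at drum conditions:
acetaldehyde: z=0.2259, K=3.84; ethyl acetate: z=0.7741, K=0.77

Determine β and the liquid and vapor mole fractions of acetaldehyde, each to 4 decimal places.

Rachford–Rice: g(β) = Σ zᵢ(Kᵢ−1)/(1+β(Kᵢ−1)) = 0.
Feasibility: ΣzᵢKᵢ = 1.4635, Σzᵢ/Kᵢ = 1.0642 — both > 1, two phases present.
Newton iteration, β⁰ = 0.5:
  β = 0.5000: g = 0.06393, g' = -0.3634 → β = 0.6759
  β = 0.6759: g = 0.00892, g' = -0.2712 → β = 0.7088
  β = 0.7088: g = 0.00020, g' = -0.2592 → β = 0.7096
Converged at β = 0.7096.
Compositions from xᵢ = zᵢ/(1+β(Kᵢ−1)), yᵢ = Kᵢxᵢ:
  acetaldehyde: x = 0.0749, y = 0.2877
  ethyl acetate: x = 0.9251, y = 0.7123

β = 0.7096, x_acetaldehyde = 0.0749, y_acetaldehyde = 0.2877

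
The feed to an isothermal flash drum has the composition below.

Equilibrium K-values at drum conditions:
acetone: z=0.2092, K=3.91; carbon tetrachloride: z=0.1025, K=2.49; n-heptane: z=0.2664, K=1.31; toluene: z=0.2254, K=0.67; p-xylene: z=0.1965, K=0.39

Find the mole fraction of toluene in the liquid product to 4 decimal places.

x_toluene = 0.3022

Newton iteration, ψ⁰ = 0.68:
  ψ = 0.6800: g = 0.04771, g' = -0.5276 → ψ = 0.7704
  ψ = 0.7704: g = -0.00034, g' = -0.5390 → ψ = 0.7698
Converged at ψ = 0.7698.
Compositions from xᵢ = zᵢ/(1+ψ(Kᵢ−1)), yᵢ = Kᵢxᵢ:
  acetone: x = 0.0646, y = 0.2525
  carbon tetrachloride: x = 0.0477, y = 0.1189
  n-heptane: x = 0.2151, y = 0.2817
  toluene: x = 0.3022, y = 0.2024
  p-xylene: x = 0.3705, y = 0.1445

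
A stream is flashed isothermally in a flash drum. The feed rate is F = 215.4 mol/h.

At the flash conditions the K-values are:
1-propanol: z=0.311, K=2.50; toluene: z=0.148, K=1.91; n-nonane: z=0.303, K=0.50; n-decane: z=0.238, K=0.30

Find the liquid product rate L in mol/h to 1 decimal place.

L = 138.8 mol/h

Iterate (Newton) starting at V/F = 0.4:
  V/F = 0.400: g = -0.0305, g' = -0.683 → V/F = 0.355
Converged at V/F = 0.355.
Then V = V/F·F = 0.3555·215.4 = 76.6 mol/h and L = F − V = 138.8 mol/h.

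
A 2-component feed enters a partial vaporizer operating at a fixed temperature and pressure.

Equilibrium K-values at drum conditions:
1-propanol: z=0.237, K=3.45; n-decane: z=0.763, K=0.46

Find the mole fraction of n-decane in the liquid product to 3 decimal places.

Binary case is linear: z₁(K₁−1)(1+V/F(K₂−1)) + z₂(K₂−1)(1+V/F(K₁−1)) = 0
⇒ V/F = [z₁(K₁−1)+z₂(K₂−1)] / [−(K₁−1)(K₂−1)] = 0.1686/1.3230 = 0.127
Compositions from xᵢ = zᵢ/(1+V/F(Kᵢ−1)), yᵢ = Kᵢxᵢ:
  1-propanol: x = 0.181, y = 0.623
  n-decane: x = 0.819, y = 0.377

x_n-decane = 0.819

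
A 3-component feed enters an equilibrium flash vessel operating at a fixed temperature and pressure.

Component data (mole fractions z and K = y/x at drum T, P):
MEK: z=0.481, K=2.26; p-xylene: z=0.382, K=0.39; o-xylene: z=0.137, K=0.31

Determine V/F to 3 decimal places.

V/F = 0.350

Iterate (Newton) starting at V/F = 0.5:
  V/F = 0.500: g = -0.1078, g' = -0.734 → V/F = 0.353
  V/F = 0.353: g = -0.0025, g' = -0.711 → V/F = 0.350
Converged at V/F = 0.350.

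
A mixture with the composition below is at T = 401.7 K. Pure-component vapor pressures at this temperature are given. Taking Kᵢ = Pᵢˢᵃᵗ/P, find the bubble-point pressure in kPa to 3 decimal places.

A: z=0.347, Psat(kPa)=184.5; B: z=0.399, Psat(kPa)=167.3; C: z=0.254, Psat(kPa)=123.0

Pbub = 162.016 kPa

At the bubble point ψ → 0, so ΣzᵢKᵢ = 1 with Kᵢ = Pᵢˢᵃᵗ/P ⇒ P = ΣzᵢPᵢˢᵃᵗ.
P = 0.347·184.5 + 0.399·167.3 + 0.254·123.0 = 162.016 kPa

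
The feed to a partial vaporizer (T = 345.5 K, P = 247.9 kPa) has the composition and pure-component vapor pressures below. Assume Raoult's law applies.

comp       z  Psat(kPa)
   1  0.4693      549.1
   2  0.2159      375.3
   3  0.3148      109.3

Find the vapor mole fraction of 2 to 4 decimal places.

y_2 = 0.2243

Raoult's law: Kᵢ = Pᵢˢᵃᵗ/P = Pᵢˢᵃᵗ/247.9.
  K_1 = 549.1/247.9 = 2.215006, K_2 = 375.3/247.9 = 1.513917, K_3 = 109.3/247.9 = 0.440904
Rachford–Rice: g(V/F) = Σ zᵢ(Kᵢ−1)/(1+V/F(Kᵢ−1)) = 0.
Feasibility: ΣzᵢKᵢ = 1.5052, Σzᵢ/Kᵢ = 1.0685 — both > 1, two phases present.
Iterate (Newton) starting at V/F = 0.5:
  V/F = 0.5000: g = 0.19869, g' = -0.4938 → V/F = 0.9024
  V/F = 0.9024: g = -0.00743, g' = -0.5851 → V/F = 0.8897
  V/F = 0.8897: g = -0.00006, g' = -0.5764 → V/F = 0.8896
Converged at V/F = 0.8896.
Compositions from xᵢ = zᵢ/(1+V/F(Kᵢ−1)), yᵢ = Kᵢxᵢ:
  1: x = 0.2255, y = 0.4996
  2: x = 0.1482, y = 0.2243
  3: x = 0.6263, y = 0.2761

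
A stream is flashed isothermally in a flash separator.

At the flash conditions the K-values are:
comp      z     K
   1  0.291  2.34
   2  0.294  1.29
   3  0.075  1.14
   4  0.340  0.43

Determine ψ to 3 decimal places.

Material balance + equilibrium reduce to Σ zᵢ(Kᵢ−1)/(1+ψ(Kᵢ−1)) = 0.
Feasibility: ΣzᵢKᵢ = 1.292, Σzᵢ/Kᵢ = 1.209 — both > 1, two phases present.
Newton iteration, ψ⁰ = 0.44:
  ψ = 0.440: g = 0.0721, g' = -0.424 → ψ = 0.610
  ψ = 0.610: g = -0.0004, g' = -0.437 → ψ = 0.609
Converged at ψ = 0.609.

ψ = 0.609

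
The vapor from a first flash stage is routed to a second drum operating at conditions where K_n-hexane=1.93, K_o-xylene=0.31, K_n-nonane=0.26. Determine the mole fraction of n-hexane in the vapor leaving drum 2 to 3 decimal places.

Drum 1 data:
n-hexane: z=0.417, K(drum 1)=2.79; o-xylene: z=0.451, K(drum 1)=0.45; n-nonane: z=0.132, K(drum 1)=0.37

y_n-hexane (drum 2) = 0.829

Drum 1:
Newton iteration, ψ₁⁰ = 0.5:
  ψ₁ = 0.500: g = -0.0696, g' = -0.743 → ψ₁ = 0.406
  ψ₁ = 0.406: g = 0.0009, g' = -0.769 → ψ₁ = 0.408
Converged at ψ₁ = 0.408.
Drum-1 compositions:
  n-hexane: x = 0.241, y = 0.673
  o-xylene: x = 0.581, y = 0.262
  n-nonane: x = 0.178, y = 0.066
Drum-2 feed = drum-1 vapor: z₂ = (0.6727, 0.2616, 0.0657).
Drum 2:
Rachford–Rice: g(ψ₂) = Σ zᵢ(Kᵢ−1)/(1+ψ₂(Kᵢ−1)) = 0.
Feasibility: ΣzᵢKᵢ = 1.397, Σzᵢ/Kᵢ = 1.445 — both > 1, two phases present.
Iterate (Newton) starting at ψ₂ = 0.6:
  ψ₂ = 0.600: g = 0.0061, g' = -0.719 → ψ₂ = 0.608
Converged at ψ₂ = 0.608.
  n-hexane: x = 0.430, y = 0.829
  o-xylene: x = 0.451, y = 0.140
  n-nonane: x = 0.120, y = 0.031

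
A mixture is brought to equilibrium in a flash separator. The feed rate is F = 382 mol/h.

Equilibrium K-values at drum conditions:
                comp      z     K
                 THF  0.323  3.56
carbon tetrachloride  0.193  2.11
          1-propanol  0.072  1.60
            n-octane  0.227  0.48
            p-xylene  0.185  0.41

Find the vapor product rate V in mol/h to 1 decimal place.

Rachford–Rice: g(V/F) = Σ zᵢ(Kᵢ−1)/(1+V/F(Kᵢ−1)) = 0.
g(0) = ΣzᵢKᵢ − 1 = 0.857 and g(1) = 1 − Σzᵢ/Kᵢ = -0.151, so a root lies in (0, 1).
Iterate (Newton) starting at V/F = 0.5:
  V/F = 0.500: g = 0.2193, g' = -0.763 → V/F = 0.788
  V/F = 0.788: g = 0.0139, g' = -0.713 → V/F = 0.807
Converged at V/F = 0.807.
Then V = V/F·F = 0.8071·382 = 308.3 mol/h and L = F − V = 73.7 mol/h.

V = 308.3 mol/h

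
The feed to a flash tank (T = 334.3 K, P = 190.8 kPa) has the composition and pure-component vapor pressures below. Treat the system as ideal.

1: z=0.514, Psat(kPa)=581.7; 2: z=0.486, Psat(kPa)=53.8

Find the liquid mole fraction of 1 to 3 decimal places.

Raoult's law: Kᵢ = Pᵢˢᵃᵗ/P = Pᵢˢᵃᵗ/190.8.
  K_1 = 581.7/190.8 = 3.04874, K_2 = 53.8/190.8 = 0.28197
Rachford–Rice: g(ψ) = Σ zᵢ(Kᵢ−1)/(1+ψ(Kᵢ−1)) = 0.
g(0) = ΣzᵢKᵢ − 1 = 0.704 and g(1) = 1 − Σzᵢ/Kᵢ = -0.892, so a root lies in (0, 1).
Binary case is linear: z₁(K₁−1)(1+ψ(K₂−1)) + z₂(K₂−1)(1+ψ(K₁−1)) = 0
⇒ ψ = [z₁(K₁−1)+z₂(K₂−1)] / [−(K₁−1)(K₂−1)] = 0.7041/1.4711 = 0.479
Compositions from xᵢ = zᵢ/(1+ψ(Kᵢ−1)), yᵢ = Kᵢxᵢ:
  1: x = 0.260, y = 0.791
  2: x = 0.740, y = 0.209

x_1 = 0.260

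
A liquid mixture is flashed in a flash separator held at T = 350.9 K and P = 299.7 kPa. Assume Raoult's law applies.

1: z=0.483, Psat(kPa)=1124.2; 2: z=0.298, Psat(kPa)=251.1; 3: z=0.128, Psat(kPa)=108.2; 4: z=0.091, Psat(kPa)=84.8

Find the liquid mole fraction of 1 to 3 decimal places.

Raoult's law: Kᵢ = Pᵢˢᵃᵗ/P = Pᵢˢᵃᵗ/299.7.
  K_1 = 1124.2/299.7 = 3.75108, K_2 = 251.1/299.7 = 0.83784, K_3 = 108.2/299.7 = 0.36103, K_4 = 84.8/299.7 = 0.28295
Material balance + equilibrium reduce to Σ zᵢ(Kᵢ−1)/(1+V/F(Kᵢ−1)) = 0.
Check two-phase: ΣzᵢKᵢ = 2.133 > 1 and Σzᵢ/Kᵢ = 1.161 > 1, so g(0) = 1.133 > 0 and g(1) = -0.161 < 0.
Newton–Raphson from V/F = 0.5:
  V/F = 0.500: g = 0.2849, g' = -0.884 → V/F = 0.822
  V/F = 0.822: g = 0.0201, g' = -0.864 → V/F = 0.846
  V/F = 0.846: g = -0.0003, g' = -0.890 → V/F = 0.845
Converged at V/F = 0.845.
Compositions from xᵢ = zᵢ/(1+V/F(Kᵢ−1)), yᵢ = Kᵢxᵢ:
  1: x = 0.145, y = 0.545
  2: x = 0.345, y = 0.289
  3: x = 0.278, y = 0.100
  4: x = 0.231, y = 0.065

x_1 = 0.145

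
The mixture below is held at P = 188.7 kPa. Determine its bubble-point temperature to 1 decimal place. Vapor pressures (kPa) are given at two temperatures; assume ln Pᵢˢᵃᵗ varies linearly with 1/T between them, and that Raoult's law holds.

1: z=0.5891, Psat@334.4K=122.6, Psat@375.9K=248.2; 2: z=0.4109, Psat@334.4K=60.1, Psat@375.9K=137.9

Bubble-point temperature: ΣzᵢPᵢˢᵃᵗ(T) = P. Interpolate ln Pᵢˢᵃᵗ = aᵢ + bᵢ/T.
  T = 334.4 K: ΣzᵢPᵢˢᵃᵗ = 96.92 kPa
  T = 375.9 K: ΣzᵢPᵢˢᵃᵗ = 202.88 kPa
  T = 355.1 K: ΣzᵢPᵢˢᵃᵗ = 143.10 kPa
  T = 365.5 K: ΣzᵢPᵢˢᵃᵗ = 171.22 kPa
  T = 370.7 K: ΣzᵢPᵢˢᵃᵗ = 186.60 kPa
  T = 373.3 K: ΣzᵢPᵢˢᵃᵗ = 194.62 kPa
Interpolating between 370.7 K and 373.3 K gives T ≈ 371.4 K.

T = 371.4 K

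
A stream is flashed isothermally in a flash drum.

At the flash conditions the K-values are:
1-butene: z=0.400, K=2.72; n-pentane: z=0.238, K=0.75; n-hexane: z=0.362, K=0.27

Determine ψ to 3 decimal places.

Rachford–Rice: g(ψ) = Σ zᵢ(Kᵢ−1)/(1+ψ(Kᵢ−1)) = 0.
g(0) = ΣzᵢKᵢ − 1 = 0.364 and g(1) = 1 − Σzᵢ/Kᵢ = -0.805, so a root lies in (0, 1).
Newton iteration, ψ⁰ = 0.5:
  ψ = 0.500: g = -0.1143, g' = -0.840 → ψ = 0.364
  ψ = 0.364: g = -0.0022, g' = -0.823 → ψ = 0.361
Converged at ψ = 0.361.

ψ = 0.361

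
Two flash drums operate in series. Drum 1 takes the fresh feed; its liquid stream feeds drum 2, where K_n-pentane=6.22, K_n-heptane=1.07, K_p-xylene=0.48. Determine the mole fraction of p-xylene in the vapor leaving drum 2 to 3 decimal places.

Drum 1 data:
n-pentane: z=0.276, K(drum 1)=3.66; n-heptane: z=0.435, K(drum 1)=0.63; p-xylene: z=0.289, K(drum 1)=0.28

y_p-xylene (drum 2) = 0.237

Drum 1:
Material balance + equilibrium reduce to Σ zᵢ(Kᵢ−1)/(1+ψ₁(Kᵢ−1)) = 0.
Check two-phase: ΣzᵢKᵢ = 1.365 > 1 and Σzᵢ/Kᵢ = 1.798 > 1, so g(0) = 0.365 > 0 and g(1) = -0.798 < 0.
Iterate (Newton) starting at ψ₁ = 0.5:
  ψ₁ = 0.500: g = -0.2075, g' = -0.815 → ψ₁ = 0.245
  ψ₁ = 0.245: g = 0.0144, g' = -1.008 → ψ₁ = 0.260
Converged at ψ₁ = 0.260.
Drum-1 compositions:
  n-pentane: x = 0.163, y = 0.597
  n-heptane: x = 0.481, y = 0.303
  p-xylene: x = 0.356, y = 0.100
Drum-2 feed = drum-1 liquid: z₂ = (0.1632, 0.4813, 0.3555).
Drum 2:
Newton iteration, ψ₂⁰ = 0.5:
  ψ₂ = 0.500: g = 0.0187, g' = -0.519 → ψ₂ = 0.536
  ψ₂ = 0.536: g = 0.0004, g' = -0.495 → ψ₂ = 0.537
Converged at ψ₂ = 0.537.
  n-pentane: x = 0.043, y = 0.267
  n-heptane: x = 0.464, y = 0.496
  p-xylene: x = 0.493, y = 0.237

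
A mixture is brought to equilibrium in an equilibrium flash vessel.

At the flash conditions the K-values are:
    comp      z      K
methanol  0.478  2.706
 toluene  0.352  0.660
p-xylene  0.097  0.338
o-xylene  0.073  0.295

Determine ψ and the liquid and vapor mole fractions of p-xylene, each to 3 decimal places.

ψ = 0.690, x_p-xylene = 0.178, y_p-xylene = 0.060

Rachford–Rice: g(ψ) = Σ zᵢ(Kᵢ−1)/(1+ψ(Kᵢ−1)) = 0.
g(0) = ΣzᵢKᵢ − 1 = 0.580 and g(1) = 1 − Σzᵢ/Kᵢ = -0.244, so a root lies in (0, 1).
Newton–Raphson from ψ = 0.5:
  ψ = 0.500: g = 0.1204, g' = -0.646 → ψ = 0.686
  ψ = 0.686: g = 0.0020, g' = -0.643 → ψ = 0.690
Converged at ψ = 0.690.
Compositions from xᵢ = zᵢ/(1+ψ(Kᵢ−1)), yᵢ = Kᵢxᵢ:
  methanol: x = 0.220, y = 0.594
  toluene: x = 0.460, y = 0.303
  p-xylene: x = 0.178, y = 0.060
  o-xylene: x = 0.142, y = 0.042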